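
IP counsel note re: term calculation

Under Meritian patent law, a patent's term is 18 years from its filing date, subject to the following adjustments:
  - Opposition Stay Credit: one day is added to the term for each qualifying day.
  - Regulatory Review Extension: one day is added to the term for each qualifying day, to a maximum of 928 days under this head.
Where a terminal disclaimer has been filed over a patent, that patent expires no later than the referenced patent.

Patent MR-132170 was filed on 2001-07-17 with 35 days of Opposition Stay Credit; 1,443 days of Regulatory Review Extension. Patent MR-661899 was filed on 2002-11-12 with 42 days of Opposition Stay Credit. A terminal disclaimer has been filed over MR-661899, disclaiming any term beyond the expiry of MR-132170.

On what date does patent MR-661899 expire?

2020-12-24

Natural term of MR-661899:
  Base: filing + 18 years → 12 November 2020.
  Opposition Stay Credit: +42 days → 24 December 2020.
Expiry of referenced patent MR-132170:
  Base: filing + 18 years → 17 July 2019.
  Opposition Stay Credit: +35 days → 21 August 2019.
  Regulatory Review Extension: 1443 days claimed exceeds the 928-day cap, so +928 days → 6 March 2022.
Terminal disclaimer: MR-661899 expires on the earlier of 24 December 2020 and 6 March 2022.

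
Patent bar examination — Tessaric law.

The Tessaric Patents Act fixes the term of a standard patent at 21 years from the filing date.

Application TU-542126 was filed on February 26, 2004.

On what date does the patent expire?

Filing date + 21 years → 26 February 2025.

2025-02-26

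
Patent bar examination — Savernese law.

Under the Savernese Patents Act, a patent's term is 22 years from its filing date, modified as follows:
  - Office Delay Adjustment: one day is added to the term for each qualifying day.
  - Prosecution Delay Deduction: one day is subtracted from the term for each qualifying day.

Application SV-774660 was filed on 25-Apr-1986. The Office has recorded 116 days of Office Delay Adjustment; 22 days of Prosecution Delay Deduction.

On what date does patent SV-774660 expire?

Base term: filing date + 22 years → 25 April 2008.
Office Delay Adjustment: +116 days → 19 August 2008.
Prosecution Delay Deduction: −22 days → 28 July 2008.

July 28, 2008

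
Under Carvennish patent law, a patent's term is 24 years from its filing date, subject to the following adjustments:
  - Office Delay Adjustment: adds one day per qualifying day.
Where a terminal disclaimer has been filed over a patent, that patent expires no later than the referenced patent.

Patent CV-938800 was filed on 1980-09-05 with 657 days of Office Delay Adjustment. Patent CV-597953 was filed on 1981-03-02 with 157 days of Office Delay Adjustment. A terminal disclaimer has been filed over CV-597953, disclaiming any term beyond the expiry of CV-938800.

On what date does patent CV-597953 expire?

August 6, 2005

Natural term of CV-597953:
  Base: filing + 24 years → 2 March 2005.
  Office Delay Adjustment: +157 days → 6 August 2005.
Expiry of referenced patent CV-938800:
  Base: filing + 24 years → 5 September 2004.
  Office Delay Adjustment: +657 days → 24 June 2006.
Terminal disclaimer: CV-597953 expires on the earlier of 6 August 2005 and 24 June 2006.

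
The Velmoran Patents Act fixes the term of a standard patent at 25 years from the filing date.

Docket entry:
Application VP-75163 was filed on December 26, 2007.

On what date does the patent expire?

2032-12-26

Filing date + 25 years → 26 December 2032.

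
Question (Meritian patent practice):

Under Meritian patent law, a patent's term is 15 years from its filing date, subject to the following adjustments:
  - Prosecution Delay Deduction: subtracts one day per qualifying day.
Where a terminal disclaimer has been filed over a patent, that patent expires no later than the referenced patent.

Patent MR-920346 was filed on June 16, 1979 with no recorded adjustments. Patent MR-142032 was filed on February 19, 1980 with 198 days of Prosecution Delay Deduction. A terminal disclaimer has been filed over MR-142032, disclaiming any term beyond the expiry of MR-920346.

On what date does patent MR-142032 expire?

Natural term of MR-142032:
  Base: filing + 15 years → 19 February 1995.
  Prosecution Delay Deduction: −198 days → 5 August 1994.
Expiry of referenced patent MR-920346:
  Base: filing + 15 years → 16 June 1994.
Terminal disclaimer: MR-142032 expires on the earlier of 5 August 1994 and 16 June 1994.

June 16, 1994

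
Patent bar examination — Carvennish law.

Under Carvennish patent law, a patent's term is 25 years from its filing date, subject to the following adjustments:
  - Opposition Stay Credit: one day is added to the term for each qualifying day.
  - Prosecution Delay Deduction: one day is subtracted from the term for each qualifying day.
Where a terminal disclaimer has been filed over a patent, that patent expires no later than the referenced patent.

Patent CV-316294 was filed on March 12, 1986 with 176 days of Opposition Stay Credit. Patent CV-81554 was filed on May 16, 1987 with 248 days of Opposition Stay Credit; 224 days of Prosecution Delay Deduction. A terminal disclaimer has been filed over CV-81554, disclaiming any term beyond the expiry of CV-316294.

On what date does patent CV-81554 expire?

2011-09-04

Natural term of CV-81554:
  Base: filing + 25 years → 16 May 2012.
  Opposition Stay Credit: +248 days → 19 January 2013.
  Prosecution Delay Deduction: −224 days → 9 June 2012.
Expiry of referenced patent CV-316294:
  Base: filing + 25 years → 12 March 2011.
  Opposition Stay Credit: +176 days → 4 September 2011.
Terminal disclaimer: CV-81554 expires on the earlier of 9 June 2012 and 4 September 2011.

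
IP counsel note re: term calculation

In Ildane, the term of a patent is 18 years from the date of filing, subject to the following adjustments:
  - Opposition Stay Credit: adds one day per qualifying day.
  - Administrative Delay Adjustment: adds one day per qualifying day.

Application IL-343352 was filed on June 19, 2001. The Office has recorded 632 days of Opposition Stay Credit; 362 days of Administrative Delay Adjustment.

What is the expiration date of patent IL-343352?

Base term: filing date + 18 years → 19 June 2019.
Opposition Stay Credit: +632 days → 12 March 2021.
Administrative Delay Adjustment: +362 days → 9 March 2022.

2022-03-09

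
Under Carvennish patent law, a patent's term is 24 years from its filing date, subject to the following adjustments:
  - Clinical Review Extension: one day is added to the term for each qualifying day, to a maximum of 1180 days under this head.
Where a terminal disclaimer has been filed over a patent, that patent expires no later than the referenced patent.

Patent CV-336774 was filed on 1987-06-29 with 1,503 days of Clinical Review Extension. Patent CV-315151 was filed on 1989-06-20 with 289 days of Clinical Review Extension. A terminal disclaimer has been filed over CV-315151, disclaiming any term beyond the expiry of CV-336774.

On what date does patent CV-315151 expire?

Natural term of CV-315151:
  Base: filing + 24 years → 20 June 2013.
  Clinical Review Extension: 289 days (within the 1180-day cap) → +289 days → 5 April 2014.
Expiry of referenced patent CV-336774:
  Base: filing + 24 years → 29 June 2011.
  Clinical Review Extension: 1503 days claimed exceeds the 1180-day cap, so +1180 days → 21 September 2014.
Terminal disclaimer: CV-315151 expires on the earlier of 5 April 2014 and 21 September 2014.

2014-04-05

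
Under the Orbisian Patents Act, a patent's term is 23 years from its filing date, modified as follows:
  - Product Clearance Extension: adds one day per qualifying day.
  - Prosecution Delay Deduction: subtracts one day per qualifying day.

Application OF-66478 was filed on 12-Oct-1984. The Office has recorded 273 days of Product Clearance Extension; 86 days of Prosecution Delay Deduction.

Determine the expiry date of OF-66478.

2008-04-16

Base term: filing date + 23 years → 12 October 2007.
Product Clearance Extension: +273 days → 11 July 2008.
Prosecution Delay Deduction: −86 days → 16 April 2008.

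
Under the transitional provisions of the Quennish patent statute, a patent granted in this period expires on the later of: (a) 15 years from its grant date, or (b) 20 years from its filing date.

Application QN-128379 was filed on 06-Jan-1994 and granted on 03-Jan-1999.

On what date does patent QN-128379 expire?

(a) grant + 15 years → 3 January 2014.
(b) filing + 20 years → 6 January 2014.
Later of the two: 6 January 2014.

2014-01-06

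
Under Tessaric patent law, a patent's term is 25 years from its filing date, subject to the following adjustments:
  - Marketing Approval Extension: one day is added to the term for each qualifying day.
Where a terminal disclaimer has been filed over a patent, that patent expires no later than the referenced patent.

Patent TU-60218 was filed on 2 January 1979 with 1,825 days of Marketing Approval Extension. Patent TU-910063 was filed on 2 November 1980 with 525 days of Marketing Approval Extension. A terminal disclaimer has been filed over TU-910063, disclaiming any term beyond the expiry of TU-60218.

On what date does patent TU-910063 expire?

April 11, 2007

Natural term of TU-910063:
  Base: filing + 25 years → 2 November 2005.
  Marketing Approval Extension: +525 days → 11 April 2007.
Expiry of referenced patent TU-60218:
  Base: filing + 25 years → 2 January 2004.
  Marketing Approval Extension: +1825 days → 31 December 2008.
Terminal disclaimer: TU-910063 expires on the earlier of 11 April 2007 and 31 December 2008.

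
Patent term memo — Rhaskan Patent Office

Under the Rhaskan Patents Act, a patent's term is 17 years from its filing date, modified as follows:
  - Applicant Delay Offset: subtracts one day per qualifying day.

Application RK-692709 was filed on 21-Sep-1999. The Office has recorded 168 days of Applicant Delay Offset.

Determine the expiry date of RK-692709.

Base term: filing date + 17 years → 21 September 2016.
Applicant Delay Offset: −168 days → 6 April 2016.

April 6, 2016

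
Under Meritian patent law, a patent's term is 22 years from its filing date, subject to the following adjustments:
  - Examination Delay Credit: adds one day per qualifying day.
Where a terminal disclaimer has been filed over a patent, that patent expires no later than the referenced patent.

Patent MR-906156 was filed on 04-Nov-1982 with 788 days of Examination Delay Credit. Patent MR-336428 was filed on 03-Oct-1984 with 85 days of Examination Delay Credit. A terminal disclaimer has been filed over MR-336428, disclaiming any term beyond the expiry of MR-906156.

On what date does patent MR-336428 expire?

December 27, 2006

Natural term of MR-336428:
  Base: filing + 22 years → 3 October 2006.
  Examination Delay Credit: +85 days → 27 December 2006.
Expiry of referenced patent MR-906156:
  Base: filing + 22 years → 4 November 2004.
  Examination Delay Credit: +788 days → 1 January 2007.
Terminal disclaimer: MR-336428 expires on the earlier of 27 December 2006 and 1 January 2007.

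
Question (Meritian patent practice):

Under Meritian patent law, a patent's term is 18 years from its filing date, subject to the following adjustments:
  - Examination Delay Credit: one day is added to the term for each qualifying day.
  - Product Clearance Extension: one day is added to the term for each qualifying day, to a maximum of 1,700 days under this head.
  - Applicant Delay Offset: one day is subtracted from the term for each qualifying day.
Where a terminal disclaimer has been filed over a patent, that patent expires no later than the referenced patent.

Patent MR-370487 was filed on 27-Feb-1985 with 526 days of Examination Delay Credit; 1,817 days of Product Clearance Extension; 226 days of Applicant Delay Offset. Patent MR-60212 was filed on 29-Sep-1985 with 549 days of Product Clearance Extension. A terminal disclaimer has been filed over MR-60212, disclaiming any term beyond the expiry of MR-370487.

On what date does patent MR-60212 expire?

Natural term of MR-60212:
  Base: filing + 18 years → 29 September 2003.
  Product Clearance Extension: 549 days (within the 1700-day cap) → +549 days → 31 March 2005.
Expiry of referenced patent MR-370487:
  Base: filing + 18 years → 27 February 2003.
  Examination Delay Credit: +526 days → 6 August 2004.
  Product Clearance Extension: 1817 days claimed exceeds the 1700-day cap, so +1700 days → 2 April 2009.
  Applicant Delay Offset: −226 days → 19 August 2008.
Terminal disclaimer: MR-60212 expires on the earlier of 31 March 2005 and 19 August 2008.

2005-03-31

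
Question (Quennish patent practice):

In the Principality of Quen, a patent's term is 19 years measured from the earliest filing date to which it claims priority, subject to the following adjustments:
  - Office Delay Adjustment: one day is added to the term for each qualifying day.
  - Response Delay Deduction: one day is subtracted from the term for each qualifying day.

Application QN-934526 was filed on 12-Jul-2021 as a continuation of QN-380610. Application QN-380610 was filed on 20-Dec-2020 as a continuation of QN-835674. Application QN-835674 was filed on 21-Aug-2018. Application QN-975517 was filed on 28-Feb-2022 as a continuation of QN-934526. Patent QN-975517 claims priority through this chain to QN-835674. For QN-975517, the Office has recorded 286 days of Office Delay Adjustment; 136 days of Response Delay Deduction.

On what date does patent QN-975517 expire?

Earliest priority filing: 21 August 2018.
Base term: 21 August 2018 + 19 years → 21 August 2037.
Office Delay Adjustment: +286 days → 3 June 2038.
Response Delay Deduction: −136 days → 18 January 2038.

January 18, 2038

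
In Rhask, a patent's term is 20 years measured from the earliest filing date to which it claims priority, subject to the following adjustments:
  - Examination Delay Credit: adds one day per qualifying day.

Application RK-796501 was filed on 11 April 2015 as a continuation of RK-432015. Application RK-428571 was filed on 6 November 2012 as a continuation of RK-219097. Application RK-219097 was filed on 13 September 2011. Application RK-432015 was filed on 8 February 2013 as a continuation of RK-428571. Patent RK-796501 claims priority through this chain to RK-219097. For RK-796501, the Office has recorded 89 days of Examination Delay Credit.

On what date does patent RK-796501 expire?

December 11, 2031

Earliest priority filing: 13 September 2011.
Base term: 13 September 2011 + 20 years → 13 September 2031.
Examination Delay Credit: +89 days → 11 December 2031.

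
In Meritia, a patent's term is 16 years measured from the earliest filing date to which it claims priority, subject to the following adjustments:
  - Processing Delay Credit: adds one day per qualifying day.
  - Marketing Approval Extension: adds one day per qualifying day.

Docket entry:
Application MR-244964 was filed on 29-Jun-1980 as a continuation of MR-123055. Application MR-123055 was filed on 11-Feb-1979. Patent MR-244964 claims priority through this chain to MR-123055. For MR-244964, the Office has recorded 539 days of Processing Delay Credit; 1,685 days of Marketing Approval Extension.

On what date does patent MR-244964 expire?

Earliest priority filing: 11 February 1979.
Base term: 11 February 1979 + 16 years → 11 February 1995.
Processing Delay Credit: +539 days → 3 August 1996.
Marketing Approval Extension: +1685 days → 15 March 2001.

March 15, 2001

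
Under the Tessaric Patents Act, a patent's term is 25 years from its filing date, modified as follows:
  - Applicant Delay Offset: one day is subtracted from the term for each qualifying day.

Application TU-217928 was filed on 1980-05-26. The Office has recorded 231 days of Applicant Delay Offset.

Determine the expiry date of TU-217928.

Base term: filing date + 25 years → 26 May 2005.
Applicant Delay Offset: −231 days → 7 October 2004.

2004-10-07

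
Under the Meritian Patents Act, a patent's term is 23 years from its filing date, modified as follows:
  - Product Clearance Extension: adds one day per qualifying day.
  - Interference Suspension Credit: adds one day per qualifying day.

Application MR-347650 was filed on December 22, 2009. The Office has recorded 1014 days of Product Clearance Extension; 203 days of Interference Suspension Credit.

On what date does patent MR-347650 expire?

2036-04-22

Base term: filing date + 23 years → 22 December 2032.
Product Clearance Extension: +1014 days → 2 October 2035.
Interference Suspension Credit: +203 days → 22 April 2036.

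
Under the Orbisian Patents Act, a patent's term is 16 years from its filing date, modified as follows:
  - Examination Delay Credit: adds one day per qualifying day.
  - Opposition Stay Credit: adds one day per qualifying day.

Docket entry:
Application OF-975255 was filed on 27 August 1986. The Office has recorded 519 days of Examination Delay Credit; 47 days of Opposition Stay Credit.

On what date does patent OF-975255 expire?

Base term: filing date + 16 years → 27 August 2002.
Examination Delay Credit: +519 days → 28 January 2004.
Opposition Stay Credit: +47 days → 15 March 2004.

2004-03-15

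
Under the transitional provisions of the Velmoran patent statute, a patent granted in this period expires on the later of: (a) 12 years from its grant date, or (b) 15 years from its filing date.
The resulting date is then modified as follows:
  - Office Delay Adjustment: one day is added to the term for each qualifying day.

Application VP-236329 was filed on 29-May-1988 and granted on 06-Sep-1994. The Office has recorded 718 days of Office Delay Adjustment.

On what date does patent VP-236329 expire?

2008-08-24

(a) grant + 12 years → 6 September 2006.
(b) filing + 15 years → 29 May 2003.
Later of the two: 6 September 2006.
Office Delay Adjustment: +718 days → 24 August 2008.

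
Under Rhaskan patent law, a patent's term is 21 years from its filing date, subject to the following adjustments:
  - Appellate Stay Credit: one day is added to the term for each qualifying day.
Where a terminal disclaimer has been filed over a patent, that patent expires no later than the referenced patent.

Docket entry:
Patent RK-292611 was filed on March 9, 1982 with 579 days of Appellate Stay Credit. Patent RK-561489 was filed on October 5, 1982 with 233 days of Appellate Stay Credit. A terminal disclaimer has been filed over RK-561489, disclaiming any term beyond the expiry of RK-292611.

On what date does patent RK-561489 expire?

Natural term of RK-561489:
  Base: filing + 21 years → 5 October 2003.
  Appellate Stay Credit: +233 days → 25 May 2004.
Expiry of referenced patent RK-292611:
  Base: filing + 21 years → 9 March 2003.
  Appellate Stay Credit: +579 days → 8 October 2004.
Terminal disclaimer: RK-561489 expires on the earlier of 25 May 2004 and 8 October 2004.

2004-05-25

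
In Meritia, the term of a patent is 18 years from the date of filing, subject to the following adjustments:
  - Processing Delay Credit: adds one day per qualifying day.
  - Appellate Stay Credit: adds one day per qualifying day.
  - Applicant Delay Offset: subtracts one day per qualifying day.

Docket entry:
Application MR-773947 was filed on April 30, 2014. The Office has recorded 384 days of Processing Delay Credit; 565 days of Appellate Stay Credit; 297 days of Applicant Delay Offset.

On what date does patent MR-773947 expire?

2034-02-11

Base term: filing date + 18 years → 30 April 2032.
Processing Delay Credit: +384 days → 19 May 2033.
Appellate Stay Credit: +565 days → 5 December 2034.
Applicant Delay Offset: −297 days → 11 February 2034.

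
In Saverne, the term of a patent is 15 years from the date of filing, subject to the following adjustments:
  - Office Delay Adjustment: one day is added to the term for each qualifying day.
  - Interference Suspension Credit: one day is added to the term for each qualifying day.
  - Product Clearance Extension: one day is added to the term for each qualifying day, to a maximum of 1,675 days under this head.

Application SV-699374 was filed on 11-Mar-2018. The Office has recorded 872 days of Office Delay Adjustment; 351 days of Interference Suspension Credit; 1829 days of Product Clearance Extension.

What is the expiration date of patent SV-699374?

Base term: filing date + 15 years → 11 March 2033.
Office Delay Adjustment: +872 days → 31 July 2035.
Interference Suspension Credit: +351 days → 16 July 2036.
Product Clearance Extension: 1829 days claimed exceeds the 1675-day cap, so +1675 days → 15 February 2041.

February 15, 2041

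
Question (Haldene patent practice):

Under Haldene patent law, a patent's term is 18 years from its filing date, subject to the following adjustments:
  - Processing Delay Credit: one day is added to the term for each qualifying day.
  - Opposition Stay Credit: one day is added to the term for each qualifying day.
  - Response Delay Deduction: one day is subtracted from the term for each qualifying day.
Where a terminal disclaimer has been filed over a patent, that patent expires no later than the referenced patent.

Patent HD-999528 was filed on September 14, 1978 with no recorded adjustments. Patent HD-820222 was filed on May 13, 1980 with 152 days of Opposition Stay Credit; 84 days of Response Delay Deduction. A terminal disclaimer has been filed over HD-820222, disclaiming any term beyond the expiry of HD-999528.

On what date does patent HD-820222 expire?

Natural term of HD-820222:
  Base: filing + 18 years → 13 May 1998.
  Opposition Stay Credit: +152 days → 12 October 1998.
  Response Delay Deduction: −84 days → 20 July 1998.
Expiry of referenced patent HD-999528:
  Base: filing + 18 years → 14 September 1996.
Terminal disclaimer: HD-820222 expires on the earlier of 20 July 1998 and 14 September 1996.

1996-09-14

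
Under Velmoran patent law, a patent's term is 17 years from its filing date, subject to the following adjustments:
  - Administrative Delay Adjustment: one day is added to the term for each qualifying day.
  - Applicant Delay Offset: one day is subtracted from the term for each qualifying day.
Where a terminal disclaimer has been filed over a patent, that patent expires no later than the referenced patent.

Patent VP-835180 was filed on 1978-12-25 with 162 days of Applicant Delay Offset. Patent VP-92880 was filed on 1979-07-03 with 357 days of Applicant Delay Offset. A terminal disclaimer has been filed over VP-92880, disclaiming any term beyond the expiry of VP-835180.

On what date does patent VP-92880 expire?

Natural term of VP-92880:
  Base: filing + 17 years → 3 July 1996.
  Applicant Delay Offset: −357 days → 12 July 1995.
Expiry of referenced patent VP-835180:
  Base: filing + 17 years → 25 December 1995.
  Applicant Delay Offset: −162 days → 16 July 1995.
Terminal disclaimer: VP-92880 expires on the earlier of 12 July 1995 and 16 July 1995.

July 12, 1995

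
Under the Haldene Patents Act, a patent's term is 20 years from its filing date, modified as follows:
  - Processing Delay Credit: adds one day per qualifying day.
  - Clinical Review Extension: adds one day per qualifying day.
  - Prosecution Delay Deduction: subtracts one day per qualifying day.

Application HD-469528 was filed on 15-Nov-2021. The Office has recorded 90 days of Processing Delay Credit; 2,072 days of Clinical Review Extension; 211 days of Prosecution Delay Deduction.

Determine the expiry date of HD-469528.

Base term: filing date + 20 years → 15 November 2041.
Processing Delay Credit: +90 days → 13 February 2042.
Clinical Review Extension: +2072 days → 17 October 2047.
Prosecution Delay Deduction: −211 days → 20 March 2047.

March 20, 2047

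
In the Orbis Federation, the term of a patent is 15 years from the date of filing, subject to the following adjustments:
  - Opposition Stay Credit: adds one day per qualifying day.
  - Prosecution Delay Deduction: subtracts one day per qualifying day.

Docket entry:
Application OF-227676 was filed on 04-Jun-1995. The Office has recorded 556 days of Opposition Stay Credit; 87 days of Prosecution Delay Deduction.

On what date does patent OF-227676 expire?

September 16, 2011

Base term: filing date + 15 years → 4 June 2010.
Opposition Stay Credit: +556 days → 12 December 2011.
Prosecution Delay Deduction: −87 days → 16 September 2011.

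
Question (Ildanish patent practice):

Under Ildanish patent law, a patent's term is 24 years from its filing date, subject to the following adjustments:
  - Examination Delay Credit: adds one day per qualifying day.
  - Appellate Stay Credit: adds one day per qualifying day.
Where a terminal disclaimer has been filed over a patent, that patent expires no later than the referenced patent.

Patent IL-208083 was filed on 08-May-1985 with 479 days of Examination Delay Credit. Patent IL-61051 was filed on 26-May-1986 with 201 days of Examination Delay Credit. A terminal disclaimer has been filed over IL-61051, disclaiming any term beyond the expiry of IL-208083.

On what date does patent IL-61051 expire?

Natural term of IL-61051:
  Base: filing + 24 years → 26 May 2010.
  Examination Delay Credit: +201 days → 13 December 2010.
Expiry of referenced patent IL-208083:
  Base: filing + 24 years → 8 May 2009.
  Examination Delay Credit: +479 days → 30 August 2010.
Terminal disclaimer: IL-61051 expires on the earlier of 13 December 2010 and 30 August 2010.

August 30, 2010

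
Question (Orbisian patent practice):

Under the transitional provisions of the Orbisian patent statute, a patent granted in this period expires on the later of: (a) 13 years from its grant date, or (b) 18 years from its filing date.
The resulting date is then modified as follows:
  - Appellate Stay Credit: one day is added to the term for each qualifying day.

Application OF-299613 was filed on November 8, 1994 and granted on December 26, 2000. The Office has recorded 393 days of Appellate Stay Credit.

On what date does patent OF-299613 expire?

2015-01-23

(a) grant + 13 years → 26 December 2013.
(b) filing + 18 years → 8 November 2012.
Later of the two: 26 December 2013.
Appellate Stay Credit: +393 days → 23 January 2015.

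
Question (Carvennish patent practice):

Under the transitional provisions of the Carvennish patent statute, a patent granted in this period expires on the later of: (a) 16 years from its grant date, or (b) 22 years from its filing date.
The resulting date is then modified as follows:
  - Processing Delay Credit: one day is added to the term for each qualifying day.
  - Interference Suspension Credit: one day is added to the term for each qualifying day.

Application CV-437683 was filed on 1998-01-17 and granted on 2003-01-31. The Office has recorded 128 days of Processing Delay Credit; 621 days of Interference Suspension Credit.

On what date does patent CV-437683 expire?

(a) grant + 16 years → 31 January 2019.
(b) filing + 22 years → 17 January 2020.
Later of the two: 17 January 2020.
Processing Delay Credit: +128 days → 24 May 2020.
Interference Suspension Credit: +621 days → 4 February 2022.

February 4, 2022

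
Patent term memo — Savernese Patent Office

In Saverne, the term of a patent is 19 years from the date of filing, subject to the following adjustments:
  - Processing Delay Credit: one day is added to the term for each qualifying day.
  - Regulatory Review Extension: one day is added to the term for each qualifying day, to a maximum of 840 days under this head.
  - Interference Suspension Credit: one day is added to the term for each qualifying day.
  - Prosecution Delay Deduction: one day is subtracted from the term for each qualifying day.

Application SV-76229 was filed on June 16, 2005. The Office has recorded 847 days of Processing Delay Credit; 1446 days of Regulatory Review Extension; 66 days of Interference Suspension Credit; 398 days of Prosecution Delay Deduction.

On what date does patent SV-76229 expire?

Base term: filing date + 19 years → 16 June 2024.
Processing Delay Credit: +847 days → 11 October 2026.
Regulatory Review Extension: 1446 days claimed exceeds the 840-day cap, so +840 days → 28 January 2029.
Interference Suspension Credit: +66 days → 4 April 2029.
Prosecution Delay Deduction: −398 days → 2 March 2028.

March 2, 2028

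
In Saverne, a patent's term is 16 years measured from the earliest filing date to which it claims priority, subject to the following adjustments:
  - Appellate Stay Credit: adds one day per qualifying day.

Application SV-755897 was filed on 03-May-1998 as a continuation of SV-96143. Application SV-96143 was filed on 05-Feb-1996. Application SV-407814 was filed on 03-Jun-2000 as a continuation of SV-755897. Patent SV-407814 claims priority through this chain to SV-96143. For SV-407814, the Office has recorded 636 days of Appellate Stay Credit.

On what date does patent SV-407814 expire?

Earliest priority filing: 5 February 1996.
Base term: 5 February 1996 + 16 years → 5 February 2012.
Appellate Stay Credit: +636 days → 2 November 2013.

November 2, 2013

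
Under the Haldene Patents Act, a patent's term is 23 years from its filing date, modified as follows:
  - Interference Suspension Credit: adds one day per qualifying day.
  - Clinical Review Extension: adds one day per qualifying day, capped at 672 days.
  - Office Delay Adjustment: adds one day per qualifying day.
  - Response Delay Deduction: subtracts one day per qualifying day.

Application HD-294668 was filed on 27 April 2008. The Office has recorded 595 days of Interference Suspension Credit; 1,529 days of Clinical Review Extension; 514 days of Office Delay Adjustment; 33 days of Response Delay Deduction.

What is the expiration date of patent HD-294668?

2036-02-08

Base term: filing date + 23 years → 27 April 2031.
Interference Suspension Credit: +595 days → 12 December 2032.
Clinical Review Extension: 1529 days claimed exceeds the 672-day cap, so +672 days → 15 October 2034.
Office Delay Adjustment: +514 days → 12 March 2036.
Response Delay Deduction: −33 days → 8 February 2036.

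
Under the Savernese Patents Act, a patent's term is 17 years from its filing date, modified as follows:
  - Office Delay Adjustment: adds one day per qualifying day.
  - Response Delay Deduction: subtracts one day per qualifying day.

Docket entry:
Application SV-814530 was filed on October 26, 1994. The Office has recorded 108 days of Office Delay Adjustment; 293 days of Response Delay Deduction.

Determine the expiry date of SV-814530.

Base term: filing date + 17 years → 26 October 2011.
Office Delay Adjustment: +108 days → 11 February 2012.
Response Delay Deduction: −293 days → 24 April 2011.

2011-04-24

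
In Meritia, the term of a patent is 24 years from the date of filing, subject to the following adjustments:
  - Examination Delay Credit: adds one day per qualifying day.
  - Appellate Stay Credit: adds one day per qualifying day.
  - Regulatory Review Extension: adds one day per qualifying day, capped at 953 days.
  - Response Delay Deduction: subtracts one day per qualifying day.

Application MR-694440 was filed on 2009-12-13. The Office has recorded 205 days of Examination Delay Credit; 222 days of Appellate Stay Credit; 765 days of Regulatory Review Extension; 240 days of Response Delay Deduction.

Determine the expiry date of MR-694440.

Base term: filing date + 24 years → 13 December 2033.
Examination Delay Credit: +205 days → 6 July 2034.
Appellate Stay Credit: +222 days → 13 February 2035.
Regulatory Review Extension: 765 days (within the 953-day cap) → +765 days → 19 March 2037.
Response Delay Deduction: −240 days → 22 July 2036.

2036-07-22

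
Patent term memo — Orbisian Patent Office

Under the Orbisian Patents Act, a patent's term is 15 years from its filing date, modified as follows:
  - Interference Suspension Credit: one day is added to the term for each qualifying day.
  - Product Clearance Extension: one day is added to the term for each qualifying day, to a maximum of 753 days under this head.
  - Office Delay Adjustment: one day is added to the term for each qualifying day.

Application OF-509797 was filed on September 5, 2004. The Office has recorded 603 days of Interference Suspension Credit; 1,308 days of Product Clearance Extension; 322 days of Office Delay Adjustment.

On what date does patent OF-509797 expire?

2024-04-09

Base term: filing date + 15 years → 5 September 2019.
Interference Suspension Credit: +603 days → 30 April 2021.
Product Clearance Extension: 1308 days claimed exceeds the 753-day cap, so +753 days → 23 May 2023.
Office Delay Adjustment: +322 days → 9 April 2024.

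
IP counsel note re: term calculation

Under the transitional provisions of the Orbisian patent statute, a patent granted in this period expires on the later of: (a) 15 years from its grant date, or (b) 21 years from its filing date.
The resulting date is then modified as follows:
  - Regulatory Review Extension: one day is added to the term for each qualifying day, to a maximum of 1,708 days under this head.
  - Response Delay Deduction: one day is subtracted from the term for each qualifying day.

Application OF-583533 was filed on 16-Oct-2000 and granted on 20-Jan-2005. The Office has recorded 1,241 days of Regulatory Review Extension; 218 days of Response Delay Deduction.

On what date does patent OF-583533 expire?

(a) grant + 15 years → 20 January 2020.
(b) filing + 21 years → 16 October 2021.
Later of the two: 16 October 2021.
Regulatory Review Extension: 1241 days (within the 1708-day cap) → +1241 days → 10 March 2025.
Response Delay Deduction: −218 days → 4 August 2024.

August 4, 2024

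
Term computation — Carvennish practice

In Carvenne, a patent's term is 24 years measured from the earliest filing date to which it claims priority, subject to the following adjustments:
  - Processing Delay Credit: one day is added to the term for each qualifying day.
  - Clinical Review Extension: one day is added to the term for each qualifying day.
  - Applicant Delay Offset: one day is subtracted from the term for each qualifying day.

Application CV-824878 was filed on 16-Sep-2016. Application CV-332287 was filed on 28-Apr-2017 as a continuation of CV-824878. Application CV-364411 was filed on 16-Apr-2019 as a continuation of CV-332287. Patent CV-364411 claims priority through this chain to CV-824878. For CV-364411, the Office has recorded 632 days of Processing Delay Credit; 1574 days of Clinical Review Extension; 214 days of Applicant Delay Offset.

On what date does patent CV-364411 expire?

Earliest priority filing: 16 September 2016.
Base term: 16 September 2016 + 24 years → 16 September 2040.
Processing Delay Credit: +632 days → 10 June 2042.
Clinical Review Extension: +1574 days → 1 October 2046.
Applicant Delay Offset: −214 days → 1 March 2046.

March 1, 2046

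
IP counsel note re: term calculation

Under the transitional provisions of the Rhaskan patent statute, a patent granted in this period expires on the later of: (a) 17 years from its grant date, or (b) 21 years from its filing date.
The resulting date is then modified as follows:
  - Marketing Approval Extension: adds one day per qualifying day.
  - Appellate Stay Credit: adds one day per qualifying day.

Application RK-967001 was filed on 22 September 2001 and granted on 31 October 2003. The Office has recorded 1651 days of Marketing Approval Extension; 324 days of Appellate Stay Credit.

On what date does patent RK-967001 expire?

2028-02-18

(a) grant + 17 years → 31 October 2020.
(b) filing + 21 years → 22 September 2022.
Later of the two: 22 September 2022.
Marketing Approval Extension: +1651 days → 31 March 2027.
Appellate Stay Credit: +324 days → 18 February 2028.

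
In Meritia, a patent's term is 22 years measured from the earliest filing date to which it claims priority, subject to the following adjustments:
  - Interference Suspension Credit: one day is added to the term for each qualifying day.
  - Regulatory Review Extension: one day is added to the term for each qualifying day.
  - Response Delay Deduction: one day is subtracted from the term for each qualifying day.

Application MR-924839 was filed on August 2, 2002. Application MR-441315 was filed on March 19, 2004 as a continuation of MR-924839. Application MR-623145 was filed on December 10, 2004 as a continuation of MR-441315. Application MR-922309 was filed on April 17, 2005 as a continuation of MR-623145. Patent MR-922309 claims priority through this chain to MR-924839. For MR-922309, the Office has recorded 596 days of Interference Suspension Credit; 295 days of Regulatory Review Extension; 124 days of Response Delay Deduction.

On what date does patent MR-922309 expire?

September 8, 2026

Earliest priority filing: 2 August 2002.
Base term: 2 August 2002 + 22 years → 2 August 2024.
Interference Suspension Credit: +596 days → 21 March 2026.
Regulatory Review Extension: +295 days → 10 January 2027.
Response Delay Deduction: −124 days → 8 September 2026.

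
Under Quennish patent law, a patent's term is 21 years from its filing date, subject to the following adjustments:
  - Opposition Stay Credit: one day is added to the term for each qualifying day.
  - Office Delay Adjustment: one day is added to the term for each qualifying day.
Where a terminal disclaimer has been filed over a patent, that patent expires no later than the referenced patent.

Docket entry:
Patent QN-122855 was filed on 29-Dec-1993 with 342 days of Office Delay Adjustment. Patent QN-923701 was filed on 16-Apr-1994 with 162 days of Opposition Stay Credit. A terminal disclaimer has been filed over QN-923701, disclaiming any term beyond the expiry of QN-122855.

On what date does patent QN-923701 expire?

Natural term of QN-923701:
  Base: filing + 21 years → 16 April 2015.
  Opposition Stay Credit: +162 days → 25 September 2015.
Expiry of referenced patent QN-122855:
  Base: filing + 21 years → 29 December 2014.
  Office Delay Adjustment: +342 days → 6 December 2015.
Terminal disclaimer: QN-923701 expires on the earlier of 25 September 2015 and 6 December 2015.

September 25, 2015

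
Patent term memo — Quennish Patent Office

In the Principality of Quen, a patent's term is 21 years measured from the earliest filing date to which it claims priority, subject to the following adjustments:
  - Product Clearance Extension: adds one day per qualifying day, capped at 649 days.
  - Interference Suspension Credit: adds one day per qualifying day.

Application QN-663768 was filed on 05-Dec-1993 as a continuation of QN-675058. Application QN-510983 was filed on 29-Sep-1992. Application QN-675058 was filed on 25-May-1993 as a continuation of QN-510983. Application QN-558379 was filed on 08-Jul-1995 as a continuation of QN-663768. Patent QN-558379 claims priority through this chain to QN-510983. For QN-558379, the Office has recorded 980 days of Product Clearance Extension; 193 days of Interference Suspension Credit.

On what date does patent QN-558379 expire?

Earliest priority filing: 29 September 1992.
Base term: 29 September 1992 + 21 years → 29 September 2013.
Product Clearance Extension: 980 days claimed exceeds the 649-day cap, so +649 days → 10 July 2015.
Interference Suspension Credit: +193 days → 19 January 2016.

2016-01-19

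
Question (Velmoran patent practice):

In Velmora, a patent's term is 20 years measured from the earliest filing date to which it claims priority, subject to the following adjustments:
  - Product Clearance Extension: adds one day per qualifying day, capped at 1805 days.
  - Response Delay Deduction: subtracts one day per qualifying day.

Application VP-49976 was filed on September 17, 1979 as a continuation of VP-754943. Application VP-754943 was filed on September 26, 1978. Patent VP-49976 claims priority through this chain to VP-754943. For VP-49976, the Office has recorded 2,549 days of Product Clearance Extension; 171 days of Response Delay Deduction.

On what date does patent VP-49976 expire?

March 18, 2003

Earliest priority filing: 26 September 1978.
Base term: 26 September 1978 + 20 years → 26 September 1998.
Product Clearance Extension: 2549 days claimed exceeds the 1805-day cap, so +1805 days → 5 September 2003.
Response Delay Deduction: −171 days → 18 March 2003.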